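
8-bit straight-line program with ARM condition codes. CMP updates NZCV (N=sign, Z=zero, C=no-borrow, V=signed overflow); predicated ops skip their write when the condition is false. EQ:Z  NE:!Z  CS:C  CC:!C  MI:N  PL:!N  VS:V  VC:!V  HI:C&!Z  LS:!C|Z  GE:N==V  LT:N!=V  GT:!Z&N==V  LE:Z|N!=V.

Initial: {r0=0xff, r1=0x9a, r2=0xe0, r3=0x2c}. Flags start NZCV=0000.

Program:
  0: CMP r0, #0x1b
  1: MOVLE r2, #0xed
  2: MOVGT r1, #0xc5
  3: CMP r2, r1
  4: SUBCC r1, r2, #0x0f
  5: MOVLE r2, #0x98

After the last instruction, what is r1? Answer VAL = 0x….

0: ✓ CMP  NZCV=1010
1: ✓ MOVLE  r2←0xed
2: · MOVGT
3: ✓ CMP  NZCV=0010
4: · SUBCC
5: · MOVLE

VAL = 0x9a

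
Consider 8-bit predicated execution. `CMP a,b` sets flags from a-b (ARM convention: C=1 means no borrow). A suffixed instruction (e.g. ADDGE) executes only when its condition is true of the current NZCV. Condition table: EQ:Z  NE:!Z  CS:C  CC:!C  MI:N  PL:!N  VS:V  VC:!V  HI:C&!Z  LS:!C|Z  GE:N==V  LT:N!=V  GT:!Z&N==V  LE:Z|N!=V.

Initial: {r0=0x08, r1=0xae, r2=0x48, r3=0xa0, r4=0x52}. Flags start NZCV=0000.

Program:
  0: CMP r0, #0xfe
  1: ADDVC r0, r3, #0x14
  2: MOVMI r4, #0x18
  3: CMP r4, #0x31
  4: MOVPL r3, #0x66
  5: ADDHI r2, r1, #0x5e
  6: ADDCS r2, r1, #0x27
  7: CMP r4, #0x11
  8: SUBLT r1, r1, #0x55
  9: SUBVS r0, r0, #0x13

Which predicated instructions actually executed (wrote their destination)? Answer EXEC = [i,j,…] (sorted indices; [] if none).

EXEC = [1,4,5,6]

0: ✓ CMP  NZCV=0000
1: ✓ ADDVC  r0←0xb4
2: · MOVMI
3: ✓ CMP  NZCV=0010
4: ✓ MOVPL  r3←0x66
5: ✓ ADDHI  r2←0x0c
6: ✓ ADDCS  r2←0xd5
7: ✓ CMP  NZCV=0010
8: · SUBLT
9: · SUBVS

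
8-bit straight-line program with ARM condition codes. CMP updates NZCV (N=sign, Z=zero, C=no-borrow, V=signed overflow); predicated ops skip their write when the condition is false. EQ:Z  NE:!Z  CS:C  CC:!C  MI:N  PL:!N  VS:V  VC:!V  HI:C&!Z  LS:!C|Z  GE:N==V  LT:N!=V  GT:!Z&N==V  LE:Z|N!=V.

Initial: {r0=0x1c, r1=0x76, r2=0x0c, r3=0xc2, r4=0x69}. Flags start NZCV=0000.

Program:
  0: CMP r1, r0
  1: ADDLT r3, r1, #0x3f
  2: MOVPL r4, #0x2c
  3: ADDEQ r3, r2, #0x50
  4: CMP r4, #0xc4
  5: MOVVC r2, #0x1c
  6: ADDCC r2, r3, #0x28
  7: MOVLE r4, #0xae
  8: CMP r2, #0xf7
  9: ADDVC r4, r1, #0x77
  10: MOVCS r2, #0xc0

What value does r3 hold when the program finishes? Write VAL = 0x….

0: ✓ CMP  NZCV=0010
1: · ADDLT
2: ✓ MOVPL  r4←0x2c
3: · ADDEQ
4: ✓ CMP  NZCV=0000
5: ✓ MOVVC  r2←0x1c
6: ✓ ADDCC  r2←0xea
7: · MOVLE
8: ✓ CMP  NZCV=1000
9: ✓ ADDVC  r4←0xed
10: · MOVCS

VAL = 0xc2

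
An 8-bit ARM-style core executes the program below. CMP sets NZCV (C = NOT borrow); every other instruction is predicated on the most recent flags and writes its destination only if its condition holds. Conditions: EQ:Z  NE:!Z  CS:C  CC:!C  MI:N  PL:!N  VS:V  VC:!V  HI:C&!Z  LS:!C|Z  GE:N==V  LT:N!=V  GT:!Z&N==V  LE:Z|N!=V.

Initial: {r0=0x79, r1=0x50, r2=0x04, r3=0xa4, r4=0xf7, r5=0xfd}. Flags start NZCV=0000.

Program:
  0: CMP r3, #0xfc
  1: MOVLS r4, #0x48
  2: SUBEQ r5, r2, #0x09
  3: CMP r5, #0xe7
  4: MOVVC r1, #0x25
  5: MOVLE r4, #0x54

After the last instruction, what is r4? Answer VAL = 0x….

[0] flags=1000 → (cmp)
[1] flags=1000 LS?T → r4=0x48
[2] flags=1000 EQ?F → skip
[3] flags=0010 → (cmp)
[4] flags=0010 VC?T → r1=0x25
[5] flags=0010 LE?F → skip

VAL = 0x48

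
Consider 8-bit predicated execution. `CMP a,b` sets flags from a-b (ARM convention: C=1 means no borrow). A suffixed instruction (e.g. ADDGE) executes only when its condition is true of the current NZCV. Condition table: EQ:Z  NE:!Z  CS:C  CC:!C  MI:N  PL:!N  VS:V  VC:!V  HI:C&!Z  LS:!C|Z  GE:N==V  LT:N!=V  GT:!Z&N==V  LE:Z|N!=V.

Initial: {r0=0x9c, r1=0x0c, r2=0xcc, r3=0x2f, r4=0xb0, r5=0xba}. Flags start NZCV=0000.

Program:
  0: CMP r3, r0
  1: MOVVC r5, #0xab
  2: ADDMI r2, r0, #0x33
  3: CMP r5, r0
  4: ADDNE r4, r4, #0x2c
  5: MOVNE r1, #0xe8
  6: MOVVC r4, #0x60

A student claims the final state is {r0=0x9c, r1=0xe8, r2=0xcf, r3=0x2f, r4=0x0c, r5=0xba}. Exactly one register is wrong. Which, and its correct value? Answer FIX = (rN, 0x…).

FIX = (r4, 0x60)

0: ✓ CMP  NZCV=1001
1: · MOVVC
2: ✓ ADDMI  r2←0xcf
3: ✓ CMP  NZCV=0010
4: ✓ ADDNE  r4←0xdc
5: ✓ MOVNE  r1←0xe8
6: ✓ MOVVC  r4←0x60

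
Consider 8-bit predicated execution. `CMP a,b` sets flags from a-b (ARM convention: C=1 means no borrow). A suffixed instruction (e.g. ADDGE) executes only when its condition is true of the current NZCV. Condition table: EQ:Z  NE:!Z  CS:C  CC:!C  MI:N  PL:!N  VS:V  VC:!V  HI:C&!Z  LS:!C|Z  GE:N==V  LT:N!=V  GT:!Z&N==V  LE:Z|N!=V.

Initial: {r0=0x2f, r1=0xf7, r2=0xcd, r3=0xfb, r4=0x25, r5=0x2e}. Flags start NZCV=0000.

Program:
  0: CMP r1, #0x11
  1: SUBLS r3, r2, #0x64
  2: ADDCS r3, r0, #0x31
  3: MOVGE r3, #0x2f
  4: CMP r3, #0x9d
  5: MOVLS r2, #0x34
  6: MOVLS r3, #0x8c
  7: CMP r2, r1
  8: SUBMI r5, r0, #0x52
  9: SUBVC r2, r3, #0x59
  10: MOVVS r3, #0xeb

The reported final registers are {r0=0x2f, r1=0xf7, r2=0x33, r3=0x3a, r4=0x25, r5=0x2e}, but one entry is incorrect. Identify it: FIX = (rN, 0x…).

0: ✓ CMP  NZCV=1010
1: · SUBLS
2: ✓ ADDCS  r3←0x60
3: · MOVGE
4: ✓ CMP  NZCV=1001
5: ✓ MOVLS  r2←0x34
6: ✓ MOVLS  r3←0x8c
7: ✓ CMP  NZCV=0000
8: · SUBMI
9: ✓ SUBVC  r2←0x33
10: · MOVVS

FIX = (r3, 0x8c)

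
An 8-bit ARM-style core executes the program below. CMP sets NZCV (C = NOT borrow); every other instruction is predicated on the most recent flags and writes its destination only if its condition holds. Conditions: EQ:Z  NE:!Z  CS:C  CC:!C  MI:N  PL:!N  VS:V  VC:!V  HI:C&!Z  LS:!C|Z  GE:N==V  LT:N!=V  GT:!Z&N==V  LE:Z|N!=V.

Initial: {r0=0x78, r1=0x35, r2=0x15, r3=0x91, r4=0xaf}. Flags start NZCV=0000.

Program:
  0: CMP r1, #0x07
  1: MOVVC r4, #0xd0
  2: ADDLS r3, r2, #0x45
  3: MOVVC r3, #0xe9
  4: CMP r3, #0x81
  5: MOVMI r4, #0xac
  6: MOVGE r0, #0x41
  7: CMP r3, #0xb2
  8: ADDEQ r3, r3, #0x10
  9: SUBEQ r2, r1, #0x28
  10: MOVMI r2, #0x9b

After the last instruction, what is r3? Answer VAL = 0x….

0: ✓ CMP  NZCV=0010
1: ✓ MOVVC  r4←0xd0
2: · ADDLS
3: ✓ MOVVC  r3←0xe9
4: ✓ CMP  NZCV=0010
5: · MOVMI
6: ✓ MOVGE  r0←0x41
7: ✓ CMP  NZCV=0010
8: · ADDEQ
9: · SUBEQ
10: · MOVMI

VAL = 0xe9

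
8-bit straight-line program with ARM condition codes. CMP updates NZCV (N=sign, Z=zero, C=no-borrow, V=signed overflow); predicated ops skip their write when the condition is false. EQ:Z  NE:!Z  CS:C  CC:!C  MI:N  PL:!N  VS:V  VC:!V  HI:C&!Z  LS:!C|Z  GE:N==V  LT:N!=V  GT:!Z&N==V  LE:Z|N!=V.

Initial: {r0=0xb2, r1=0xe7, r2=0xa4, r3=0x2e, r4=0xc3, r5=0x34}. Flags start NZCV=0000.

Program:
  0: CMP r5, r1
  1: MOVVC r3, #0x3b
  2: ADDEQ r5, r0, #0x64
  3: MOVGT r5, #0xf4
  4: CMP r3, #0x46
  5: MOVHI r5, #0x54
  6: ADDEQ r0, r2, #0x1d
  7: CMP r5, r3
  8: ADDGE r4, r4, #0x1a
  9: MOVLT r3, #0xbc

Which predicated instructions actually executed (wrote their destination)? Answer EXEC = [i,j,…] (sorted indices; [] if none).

[0] flags=0000 → (cmp)
[1] flags=0000 VC?T → r3=0x3b
[2] flags=0000 EQ?F → skip
[3] flags=0000 GT?T → r5=0xf4
[4] flags=1000 → (cmp)
[5] flags=1000 HI?F → skip
[6] flags=1000 EQ?F → skip
[7] flags=1010 → (cmp)
[8] flags=1010 GE?F → skip
[9] flags=1010 LT?T → r3=0xbc

EXEC = [1,3,9]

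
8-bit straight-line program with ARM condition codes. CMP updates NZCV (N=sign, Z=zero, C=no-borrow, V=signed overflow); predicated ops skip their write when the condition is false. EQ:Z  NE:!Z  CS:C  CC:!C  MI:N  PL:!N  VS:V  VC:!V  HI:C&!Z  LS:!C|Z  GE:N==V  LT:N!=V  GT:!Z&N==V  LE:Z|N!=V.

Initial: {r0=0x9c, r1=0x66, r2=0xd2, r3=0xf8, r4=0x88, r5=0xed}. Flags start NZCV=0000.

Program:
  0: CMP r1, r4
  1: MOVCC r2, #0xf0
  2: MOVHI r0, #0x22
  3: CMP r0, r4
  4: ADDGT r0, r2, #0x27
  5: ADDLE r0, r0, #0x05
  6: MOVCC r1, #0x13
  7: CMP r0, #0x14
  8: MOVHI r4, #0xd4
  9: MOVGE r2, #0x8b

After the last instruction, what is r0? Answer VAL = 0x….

[0] flags=1001 → (cmp)
[1] flags=1001 CC?T → r2=0xf0
[2] flags=1001 HI?F → skip
[3] flags=0010 → (cmp)
[4] flags=0010 GT?T → r0=0x17
[5] flags=0010 LE?F → skip
[6] flags=0010 CC?F → skip
[7] flags=0010 → (cmp)
[8] flags=0010 HI?T → r4=0xd4
[9] flags=0010 GE?T → r2=0x8b

VAL = 0x17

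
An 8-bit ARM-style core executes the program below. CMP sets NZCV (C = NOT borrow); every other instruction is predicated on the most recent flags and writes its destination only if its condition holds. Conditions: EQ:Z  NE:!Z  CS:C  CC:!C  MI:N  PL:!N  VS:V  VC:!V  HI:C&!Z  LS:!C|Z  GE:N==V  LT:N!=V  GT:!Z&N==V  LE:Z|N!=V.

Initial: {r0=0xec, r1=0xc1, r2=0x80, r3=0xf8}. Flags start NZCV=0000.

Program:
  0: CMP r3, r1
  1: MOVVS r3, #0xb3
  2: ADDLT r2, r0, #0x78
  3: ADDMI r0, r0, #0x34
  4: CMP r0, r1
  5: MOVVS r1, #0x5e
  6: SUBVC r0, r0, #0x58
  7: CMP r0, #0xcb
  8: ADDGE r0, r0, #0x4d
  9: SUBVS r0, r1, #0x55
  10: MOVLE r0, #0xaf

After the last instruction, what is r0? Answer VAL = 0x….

0: ✓ CMP  NZCV=0010
1: · MOVVS
2: · ADDLT
3: · ADDMI
4: ✓ CMP  NZCV=0010
5: · MOVVS
6: ✓ SUBVC  r0←0x94
7: ✓ CMP  NZCV=1000
8: · ADDGE
9: · SUBVS
10: ✓ MOVLE  r0←0xaf

VAL = 0xaf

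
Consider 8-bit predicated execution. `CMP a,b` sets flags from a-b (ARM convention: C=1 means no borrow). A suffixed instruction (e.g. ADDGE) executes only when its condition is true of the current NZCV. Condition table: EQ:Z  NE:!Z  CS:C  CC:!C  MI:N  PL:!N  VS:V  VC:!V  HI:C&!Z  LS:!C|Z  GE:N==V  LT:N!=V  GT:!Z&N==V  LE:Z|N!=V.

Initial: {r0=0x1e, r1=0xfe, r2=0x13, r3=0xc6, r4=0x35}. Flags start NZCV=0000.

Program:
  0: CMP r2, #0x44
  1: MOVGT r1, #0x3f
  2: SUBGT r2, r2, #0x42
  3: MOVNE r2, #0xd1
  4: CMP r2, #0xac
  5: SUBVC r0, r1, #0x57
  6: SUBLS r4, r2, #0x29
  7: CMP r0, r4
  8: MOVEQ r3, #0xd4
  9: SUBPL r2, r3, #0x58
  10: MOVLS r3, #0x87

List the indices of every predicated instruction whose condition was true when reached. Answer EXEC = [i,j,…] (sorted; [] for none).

EXEC = [3,5,9]

[0] flags=1000 → (cmp)
[1] flags=1000 GT?F → skip
[2] flags=1000 GT?F → skip
[3] flags=1000 NE?T → r2=0xd1
[4] flags=0010 → (cmp)
[5] flags=0010 VC?T → r0=0xa7
[6] flags=0010 LS?F → skip
[7] flags=0011 → (cmp)
[8] flags=0011 EQ?F → skip
[9] flags=0011 PL?T → r2=0x6e
[10] flags=0011 LS?F → skip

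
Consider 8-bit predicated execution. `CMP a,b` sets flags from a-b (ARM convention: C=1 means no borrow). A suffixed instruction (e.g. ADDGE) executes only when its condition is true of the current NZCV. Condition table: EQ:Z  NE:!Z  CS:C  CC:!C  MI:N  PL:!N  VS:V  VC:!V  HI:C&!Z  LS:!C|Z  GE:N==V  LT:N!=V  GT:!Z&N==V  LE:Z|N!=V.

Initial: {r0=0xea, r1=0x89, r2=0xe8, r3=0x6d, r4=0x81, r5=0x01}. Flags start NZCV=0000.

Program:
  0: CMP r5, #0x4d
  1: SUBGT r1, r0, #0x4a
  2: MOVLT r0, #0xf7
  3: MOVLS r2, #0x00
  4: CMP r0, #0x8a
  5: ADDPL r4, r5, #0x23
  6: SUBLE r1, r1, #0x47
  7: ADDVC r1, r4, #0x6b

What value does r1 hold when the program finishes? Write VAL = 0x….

VAL = 0x8f

[0] flags=1000 → (cmp)
[1] flags=1000 GT?F → skip
[2] flags=1000 LT?T → r0=0xf7
[3] flags=1000 LS?T → r2=0x00
[4] flags=0010 → (cmp)
[5] flags=0010 PL?T → r4=0x24
[6] flags=0010 LE?F → skip
[7] flags=0010 VC?T → r1=0x8f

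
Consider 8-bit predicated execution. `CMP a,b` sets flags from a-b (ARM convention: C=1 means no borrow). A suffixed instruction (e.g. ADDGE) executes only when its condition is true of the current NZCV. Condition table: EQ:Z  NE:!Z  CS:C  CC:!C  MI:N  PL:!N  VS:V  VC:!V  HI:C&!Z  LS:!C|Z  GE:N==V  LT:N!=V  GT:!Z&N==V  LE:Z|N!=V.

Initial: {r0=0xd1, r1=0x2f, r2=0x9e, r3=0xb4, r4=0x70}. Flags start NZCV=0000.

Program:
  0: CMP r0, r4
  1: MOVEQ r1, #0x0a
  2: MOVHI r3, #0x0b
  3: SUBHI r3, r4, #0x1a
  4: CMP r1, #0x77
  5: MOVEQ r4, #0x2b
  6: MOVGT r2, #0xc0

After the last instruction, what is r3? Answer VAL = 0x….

VAL = 0x56

0: ✓ CMP  NZCV=0011
1: · MOVEQ
2: ✓ MOVHI  r3←0x0b
3: ✓ SUBHI  r3←0x56
4: ✓ CMP  NZCV=1000
5: · MOVEQ
6: · MOVGT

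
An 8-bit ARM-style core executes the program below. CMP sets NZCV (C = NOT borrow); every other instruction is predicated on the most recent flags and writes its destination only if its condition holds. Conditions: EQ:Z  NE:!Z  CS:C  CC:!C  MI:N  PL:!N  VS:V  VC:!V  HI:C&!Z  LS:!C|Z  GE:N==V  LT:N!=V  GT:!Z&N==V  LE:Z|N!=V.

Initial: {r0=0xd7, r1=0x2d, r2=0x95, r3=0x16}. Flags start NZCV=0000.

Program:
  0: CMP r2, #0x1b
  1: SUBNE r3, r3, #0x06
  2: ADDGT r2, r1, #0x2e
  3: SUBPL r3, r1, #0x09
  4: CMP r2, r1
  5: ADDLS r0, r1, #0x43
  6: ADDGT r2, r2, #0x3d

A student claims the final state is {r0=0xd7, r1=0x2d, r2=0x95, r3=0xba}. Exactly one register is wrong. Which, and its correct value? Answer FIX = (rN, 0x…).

FIX = (r3, 0x24)

0: ✓ CMP  NZCV=0011
1: ✓ SUBNE  r3←0x10
2: · ADDGT
3: ✓ SUBPL  r3←0x24
4: ✓ CMP  NZCV=0011
5: · ADDLS
6: · ADDGT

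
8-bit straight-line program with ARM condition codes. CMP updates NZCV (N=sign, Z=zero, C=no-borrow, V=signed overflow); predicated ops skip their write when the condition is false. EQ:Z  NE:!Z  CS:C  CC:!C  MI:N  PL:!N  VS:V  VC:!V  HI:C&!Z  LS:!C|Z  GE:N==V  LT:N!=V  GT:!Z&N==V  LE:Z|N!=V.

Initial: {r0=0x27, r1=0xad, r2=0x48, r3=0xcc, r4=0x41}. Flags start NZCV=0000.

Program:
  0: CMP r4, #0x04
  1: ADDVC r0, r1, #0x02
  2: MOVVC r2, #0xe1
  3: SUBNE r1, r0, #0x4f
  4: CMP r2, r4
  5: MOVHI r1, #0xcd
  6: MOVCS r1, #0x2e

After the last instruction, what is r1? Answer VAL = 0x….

[0] flags=0010 → (cmp)
[1] flags=0010 VC?T → r0=0xaf
[2] flags=0010 VC?T → r2=0xe1
[3] flags=0010 NE?T → r1=0x60
[4] flags=1010 → (cmp)
[5] flags=1010 HI?T → r1=0xcd
[6] flags=1010 CS?T → r1=0x2e

VAL = 0x2e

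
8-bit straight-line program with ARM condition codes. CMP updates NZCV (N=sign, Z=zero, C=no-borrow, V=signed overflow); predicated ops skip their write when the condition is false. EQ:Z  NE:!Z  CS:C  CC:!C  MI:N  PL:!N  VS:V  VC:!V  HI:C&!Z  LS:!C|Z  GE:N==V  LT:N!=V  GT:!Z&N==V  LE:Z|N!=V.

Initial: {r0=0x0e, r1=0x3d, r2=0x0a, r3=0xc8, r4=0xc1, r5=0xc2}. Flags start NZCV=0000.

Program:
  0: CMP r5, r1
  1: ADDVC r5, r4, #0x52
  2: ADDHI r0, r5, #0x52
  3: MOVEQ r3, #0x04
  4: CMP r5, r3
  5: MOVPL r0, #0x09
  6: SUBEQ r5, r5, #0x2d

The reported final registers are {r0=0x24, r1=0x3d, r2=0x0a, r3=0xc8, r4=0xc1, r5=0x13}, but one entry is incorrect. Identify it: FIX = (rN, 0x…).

[0] flags=1010 → (cmp)
[1] flags=1010 VC?T → r5=0x13
[2] flags=1010 HI?T → r0=0x65
[3] flags=1010 EQ?F → skip
[4] flags=0000 → (cmp)
[5] flags=0000 PL?T → r0=0x09
[6] flags=0000 EQ?F → skip

FIX = (r0, 0x09)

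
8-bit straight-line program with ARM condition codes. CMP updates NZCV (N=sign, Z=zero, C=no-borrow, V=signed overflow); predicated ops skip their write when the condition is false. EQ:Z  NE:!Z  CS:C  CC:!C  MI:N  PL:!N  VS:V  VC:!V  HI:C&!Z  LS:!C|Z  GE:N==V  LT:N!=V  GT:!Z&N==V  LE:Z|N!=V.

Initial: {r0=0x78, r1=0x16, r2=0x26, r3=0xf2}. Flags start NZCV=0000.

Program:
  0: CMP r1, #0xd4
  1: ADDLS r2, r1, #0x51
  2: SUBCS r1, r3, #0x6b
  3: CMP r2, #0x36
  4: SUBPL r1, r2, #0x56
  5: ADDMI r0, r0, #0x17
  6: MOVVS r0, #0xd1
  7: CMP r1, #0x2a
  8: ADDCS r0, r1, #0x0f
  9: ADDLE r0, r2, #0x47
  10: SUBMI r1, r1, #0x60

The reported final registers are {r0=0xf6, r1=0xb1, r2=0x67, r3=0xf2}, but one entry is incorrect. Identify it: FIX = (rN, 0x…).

FIX = (r0, 0xae)

0: ✓ CMP  NZCV=0000
1: ✓ ADDLS  r2←0x67
2: · SUBCS
3: ✓ CMP  NZCV=0010
4: ✓ SUBPL  r1←0x11
5: · ADDMI
6: · MOVVS
7: ✓ CMP  NZCV=1000
8: · ADDCS
9: ✓ ADDLE  r0←0xae
10: ✓ SUBMI  r1←0xb1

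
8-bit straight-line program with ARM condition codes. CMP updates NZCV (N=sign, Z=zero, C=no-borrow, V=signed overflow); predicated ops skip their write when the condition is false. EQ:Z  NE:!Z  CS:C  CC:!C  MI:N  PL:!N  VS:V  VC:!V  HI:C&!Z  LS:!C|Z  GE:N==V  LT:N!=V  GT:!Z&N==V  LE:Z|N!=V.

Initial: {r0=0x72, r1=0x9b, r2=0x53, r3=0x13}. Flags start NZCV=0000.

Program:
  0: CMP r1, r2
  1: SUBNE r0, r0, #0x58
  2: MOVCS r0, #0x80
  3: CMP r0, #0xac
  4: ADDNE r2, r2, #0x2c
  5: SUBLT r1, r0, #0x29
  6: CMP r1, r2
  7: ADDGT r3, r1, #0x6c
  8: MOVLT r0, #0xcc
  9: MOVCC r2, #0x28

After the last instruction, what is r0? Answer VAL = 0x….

VAL = 0xcc

[0] flags=0011 → (cmp)
[1] flags=0011 NE?T → r0=0x1a
[2] flags=0011 CS?T → r0=0x80
[3] flags=1000 → (cmp)
[4] flags=1000 NE?T → r2=0x7f
[5] flags=1000 LT?T → r1=0x57
[6] flags=1000 → (cmp)
[7] flags=1000 GT?F → skip
[8] flags=1000 LT?T → r0=0xcc
[9] flags=1000 CC?T → r2=0x28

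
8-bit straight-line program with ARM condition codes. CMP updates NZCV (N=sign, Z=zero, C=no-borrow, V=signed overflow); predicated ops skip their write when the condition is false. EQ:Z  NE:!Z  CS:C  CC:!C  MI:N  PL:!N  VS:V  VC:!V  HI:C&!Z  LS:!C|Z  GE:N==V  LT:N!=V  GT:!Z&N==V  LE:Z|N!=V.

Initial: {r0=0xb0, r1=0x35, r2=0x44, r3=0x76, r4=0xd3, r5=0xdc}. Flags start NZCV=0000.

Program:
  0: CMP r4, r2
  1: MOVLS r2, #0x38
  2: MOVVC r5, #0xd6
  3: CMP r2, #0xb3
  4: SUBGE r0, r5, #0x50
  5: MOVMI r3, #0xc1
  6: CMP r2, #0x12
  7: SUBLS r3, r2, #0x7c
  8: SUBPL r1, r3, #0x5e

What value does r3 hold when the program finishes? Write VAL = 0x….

0: ✓ CMP  NZCV=1010
1: · MOVLS
2: ✓ MOVVC  r5←0xd6
3: ✓ CMP  NZCV=1001
4: ✓ SUBGE  r0←0x86
5: ✓ MOVMI  r3←0xc1
6: ✓ CMP  NZCV=0010
7: · SUBLS
8: ✓ SUBPL  r1←0x63

VAL = 0xc1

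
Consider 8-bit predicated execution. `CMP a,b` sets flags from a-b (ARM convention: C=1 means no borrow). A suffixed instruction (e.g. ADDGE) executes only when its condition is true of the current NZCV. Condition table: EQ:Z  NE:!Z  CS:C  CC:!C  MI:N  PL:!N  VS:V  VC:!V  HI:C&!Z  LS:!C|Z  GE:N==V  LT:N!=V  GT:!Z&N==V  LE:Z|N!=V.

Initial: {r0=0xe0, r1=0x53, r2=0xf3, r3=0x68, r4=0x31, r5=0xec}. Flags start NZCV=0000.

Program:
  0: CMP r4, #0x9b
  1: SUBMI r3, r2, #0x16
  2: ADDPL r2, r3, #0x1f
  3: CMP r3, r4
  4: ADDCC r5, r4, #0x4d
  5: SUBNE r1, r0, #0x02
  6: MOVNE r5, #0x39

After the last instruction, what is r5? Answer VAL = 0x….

VAL = 0x39

[0] flags=1001 → (cmp)
[1] flags=1001 MI?T → r3=0xdd
[2] flags=1001 PL?F → skip
[3] flags=1010 → (cmp)
[4] flags=1010 CC?F → skip
[5] flags=1010 NE?T → r1=0xde
[6] flags=1010 NE?T → r5=0x39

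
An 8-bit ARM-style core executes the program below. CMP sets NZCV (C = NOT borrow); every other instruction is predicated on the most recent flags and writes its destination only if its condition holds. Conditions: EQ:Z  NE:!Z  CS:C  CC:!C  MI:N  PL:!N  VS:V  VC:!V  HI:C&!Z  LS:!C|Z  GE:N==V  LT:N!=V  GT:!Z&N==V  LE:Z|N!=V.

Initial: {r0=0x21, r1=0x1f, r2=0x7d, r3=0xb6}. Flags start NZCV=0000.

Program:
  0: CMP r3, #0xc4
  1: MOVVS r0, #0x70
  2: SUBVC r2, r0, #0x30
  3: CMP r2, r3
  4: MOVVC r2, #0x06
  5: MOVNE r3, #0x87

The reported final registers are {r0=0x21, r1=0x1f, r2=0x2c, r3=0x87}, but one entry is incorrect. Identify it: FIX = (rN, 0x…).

FIX = (r2, 0x06)

0: ✓ CMP  NZCV=1000
1: · MOVVS
2: ✓ SUBVC  r2←0xf1
3: ✓ CMP  NZCV=0010
4: ✓ MOVVC  r2←0x06
5: ✓ MOVNE  r3←0x87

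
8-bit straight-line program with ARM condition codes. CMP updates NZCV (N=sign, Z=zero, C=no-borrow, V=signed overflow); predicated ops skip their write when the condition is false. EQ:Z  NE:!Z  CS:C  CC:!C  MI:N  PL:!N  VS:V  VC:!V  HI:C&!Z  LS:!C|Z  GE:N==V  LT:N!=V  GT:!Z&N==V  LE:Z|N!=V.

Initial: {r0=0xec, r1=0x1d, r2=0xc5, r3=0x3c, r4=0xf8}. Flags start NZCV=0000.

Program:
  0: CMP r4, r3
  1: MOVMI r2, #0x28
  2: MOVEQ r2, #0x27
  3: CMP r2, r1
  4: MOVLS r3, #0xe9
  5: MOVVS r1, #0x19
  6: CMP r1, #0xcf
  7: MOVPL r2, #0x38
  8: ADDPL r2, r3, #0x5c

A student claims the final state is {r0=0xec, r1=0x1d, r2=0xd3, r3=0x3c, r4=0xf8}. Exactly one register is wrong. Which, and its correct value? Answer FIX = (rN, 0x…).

FIX = (r2, 0x98)

0: ✓ CMP  NZCV=1010
1: ✓ MOVMI  r2←0x28
2: · MOVEQ
3: ✓ CMP  NZCV=0010
4: · MOVLS
5: · MOVVS
6: ✓ CMP  NZCV=0000
7: ✓ MOVPL  r2←0x38
8: ✓ ADDPL  r2←0x98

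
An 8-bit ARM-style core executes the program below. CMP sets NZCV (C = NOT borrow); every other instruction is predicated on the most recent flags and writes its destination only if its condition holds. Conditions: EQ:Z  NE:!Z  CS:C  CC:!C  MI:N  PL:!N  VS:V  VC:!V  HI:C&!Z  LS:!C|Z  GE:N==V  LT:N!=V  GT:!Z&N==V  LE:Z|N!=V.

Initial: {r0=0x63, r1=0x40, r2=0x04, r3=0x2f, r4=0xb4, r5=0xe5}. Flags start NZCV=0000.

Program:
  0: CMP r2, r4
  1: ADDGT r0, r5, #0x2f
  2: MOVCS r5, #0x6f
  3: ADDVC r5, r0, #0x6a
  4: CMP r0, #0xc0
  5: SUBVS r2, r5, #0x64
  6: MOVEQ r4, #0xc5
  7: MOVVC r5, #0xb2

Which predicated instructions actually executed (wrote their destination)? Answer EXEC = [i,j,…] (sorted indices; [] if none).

0: ✓ CMP  NZCV=0000
1: ✓ ADDGT  r0←0x14
2: · MOVCS
3: ✓ ADDVC  r5←0x7e
4: ✓ CMP  NZCV=0000
5: · SUBVS
6: · MOVEQ
7: ✓ MOVVC  r5←0xb2

EXEC = [1,3,7]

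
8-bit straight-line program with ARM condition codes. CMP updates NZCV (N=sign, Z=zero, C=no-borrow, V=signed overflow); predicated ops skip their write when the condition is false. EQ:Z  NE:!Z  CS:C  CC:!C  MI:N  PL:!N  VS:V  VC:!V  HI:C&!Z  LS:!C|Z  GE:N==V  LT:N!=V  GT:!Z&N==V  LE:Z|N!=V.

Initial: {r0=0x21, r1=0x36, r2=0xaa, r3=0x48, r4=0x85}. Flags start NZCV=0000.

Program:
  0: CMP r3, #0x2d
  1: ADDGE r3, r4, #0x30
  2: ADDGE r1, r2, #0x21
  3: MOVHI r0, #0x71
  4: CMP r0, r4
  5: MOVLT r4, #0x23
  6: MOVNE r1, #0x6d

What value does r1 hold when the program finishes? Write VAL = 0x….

VAL = 0x6d

0: ✓ CMP  NZCV=0010
1: ✓ ADDGE  r3←0xb5
2: ✓ ADDGE  r1←0xcb
3: ✓ MOVHI  r0←0x71
4: ✓ CMP  NZCV=1001
5: · MOVLT
6: ✓ MOVNE  r1←0x6d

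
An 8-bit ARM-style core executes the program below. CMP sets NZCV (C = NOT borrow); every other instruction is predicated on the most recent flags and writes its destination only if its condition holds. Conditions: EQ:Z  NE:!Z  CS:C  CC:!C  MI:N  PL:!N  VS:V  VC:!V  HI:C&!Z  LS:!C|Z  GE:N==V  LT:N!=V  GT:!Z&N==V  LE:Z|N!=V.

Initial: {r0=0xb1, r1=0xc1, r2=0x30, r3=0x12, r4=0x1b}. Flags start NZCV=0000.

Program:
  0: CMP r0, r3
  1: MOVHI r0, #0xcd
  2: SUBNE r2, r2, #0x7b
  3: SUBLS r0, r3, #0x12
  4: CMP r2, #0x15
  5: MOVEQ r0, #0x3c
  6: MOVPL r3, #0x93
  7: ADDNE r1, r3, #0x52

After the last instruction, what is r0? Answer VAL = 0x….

VAL = 0xcd

0: ✓ CMP  NZCV=1010
1: ✓ MOVHI  r0←0xcd
2: ✓ SUBNE  r2←0xb5
3: · SUBLS
4: ✓ CMP  NZCV=1010
5: · MOVEQ
6: · MOVPL
7: ✓ ADDNE  r1←0x64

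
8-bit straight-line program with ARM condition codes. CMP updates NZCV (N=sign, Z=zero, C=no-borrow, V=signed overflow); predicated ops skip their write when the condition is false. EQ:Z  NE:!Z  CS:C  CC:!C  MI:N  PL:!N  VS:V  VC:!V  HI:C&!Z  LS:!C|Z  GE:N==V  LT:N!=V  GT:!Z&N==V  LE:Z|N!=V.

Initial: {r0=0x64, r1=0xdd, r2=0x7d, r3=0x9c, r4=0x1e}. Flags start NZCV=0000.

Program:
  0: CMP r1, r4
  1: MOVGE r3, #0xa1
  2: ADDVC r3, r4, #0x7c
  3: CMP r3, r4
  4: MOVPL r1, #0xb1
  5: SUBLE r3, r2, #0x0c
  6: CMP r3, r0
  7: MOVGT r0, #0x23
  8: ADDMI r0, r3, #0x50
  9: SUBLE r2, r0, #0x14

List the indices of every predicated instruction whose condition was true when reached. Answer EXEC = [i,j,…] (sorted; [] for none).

EXEC = [2,4,5,7]

[0] flags=1010 → (cmp)
[1] flags=1010 GE?F → skip
[2] flags=1010 VC?T → r3=0x9a
[3] flags=0011 → (cmp)
[4] flags=0011 PL?T → r1=0xb1
[5] flags=0011 LE?T → r3=0x71
[6] flags=0010 → (cmp)
[7] flags=0010 GT?T → r0=0x23
[8] flags=0010 MI?F → skip
[9] flags=0010 LE?F → skip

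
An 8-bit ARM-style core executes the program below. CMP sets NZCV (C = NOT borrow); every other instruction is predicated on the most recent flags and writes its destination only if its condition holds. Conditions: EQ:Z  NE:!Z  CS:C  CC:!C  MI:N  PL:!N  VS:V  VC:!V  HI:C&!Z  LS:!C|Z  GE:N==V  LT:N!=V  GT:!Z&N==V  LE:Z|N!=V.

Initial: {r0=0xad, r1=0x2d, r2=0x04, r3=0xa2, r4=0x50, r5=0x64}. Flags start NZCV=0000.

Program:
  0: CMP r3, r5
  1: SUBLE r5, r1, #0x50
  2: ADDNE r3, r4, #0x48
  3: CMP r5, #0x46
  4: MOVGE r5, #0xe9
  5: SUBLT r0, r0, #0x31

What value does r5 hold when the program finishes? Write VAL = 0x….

0: ✓ CMP  NZCV=0011
1: ✓ SUBLE  r5←0xdd
2: ✓ ADDNE  r3←0x98
3: ✓ CMP  NZCV=1010
4: · MOVGE
5: ✓ SUBLT  r0←0x7c

VAL = 0xdd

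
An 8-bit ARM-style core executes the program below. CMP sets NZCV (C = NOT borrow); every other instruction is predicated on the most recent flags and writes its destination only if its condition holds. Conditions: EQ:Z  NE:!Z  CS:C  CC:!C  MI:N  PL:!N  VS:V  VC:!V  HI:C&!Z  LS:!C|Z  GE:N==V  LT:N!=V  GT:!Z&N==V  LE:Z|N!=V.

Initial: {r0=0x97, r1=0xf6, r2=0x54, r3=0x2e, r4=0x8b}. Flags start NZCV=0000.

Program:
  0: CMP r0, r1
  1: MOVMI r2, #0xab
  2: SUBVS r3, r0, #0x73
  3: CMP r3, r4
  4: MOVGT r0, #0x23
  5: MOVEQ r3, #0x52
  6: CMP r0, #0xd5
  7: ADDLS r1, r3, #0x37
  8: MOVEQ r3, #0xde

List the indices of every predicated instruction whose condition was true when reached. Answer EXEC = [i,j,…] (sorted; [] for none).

0: ✓ CMP  NZCV=1000
1: ✓ MOVMI  r2←0xab
2: · SUBVS
3: ✓ CMP  NZCV=1001
4: ✓ MOVGT  r0←0x23
5: · MOVEQ
6: ✓ CMP  NZCV=0000
7: ✓ ADDLS  r1←0x65
8: · MOVEQ

EXEC = [1,4,7]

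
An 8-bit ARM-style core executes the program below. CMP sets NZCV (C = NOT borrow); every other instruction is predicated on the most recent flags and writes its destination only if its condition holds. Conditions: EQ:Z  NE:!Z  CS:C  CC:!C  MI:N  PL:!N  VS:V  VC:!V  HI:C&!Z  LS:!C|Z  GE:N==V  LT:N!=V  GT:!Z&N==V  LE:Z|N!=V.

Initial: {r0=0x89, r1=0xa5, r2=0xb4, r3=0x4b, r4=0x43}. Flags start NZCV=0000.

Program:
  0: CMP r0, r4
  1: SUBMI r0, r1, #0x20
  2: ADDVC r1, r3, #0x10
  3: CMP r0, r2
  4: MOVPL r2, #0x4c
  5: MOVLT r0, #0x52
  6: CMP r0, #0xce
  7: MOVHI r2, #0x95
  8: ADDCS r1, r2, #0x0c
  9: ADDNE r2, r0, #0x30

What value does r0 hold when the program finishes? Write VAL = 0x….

VAL = 0x52

[0] flags=0011 → (cmp)
[1] flags=0011 MI?F → skip
[2] flags=0011 VC?F → skip
[3] flags=1000 → (cmp)
[4] flags=1000 PL?F → skip
[5] flags=1000 LT?T → r0=0x52
[6] flags=1001 → (cmp)
[7] flags=1001 HI?F → skip
[8] flags=1001 CS?F → skip
[9] flags=1001 NE?T → r2=0x82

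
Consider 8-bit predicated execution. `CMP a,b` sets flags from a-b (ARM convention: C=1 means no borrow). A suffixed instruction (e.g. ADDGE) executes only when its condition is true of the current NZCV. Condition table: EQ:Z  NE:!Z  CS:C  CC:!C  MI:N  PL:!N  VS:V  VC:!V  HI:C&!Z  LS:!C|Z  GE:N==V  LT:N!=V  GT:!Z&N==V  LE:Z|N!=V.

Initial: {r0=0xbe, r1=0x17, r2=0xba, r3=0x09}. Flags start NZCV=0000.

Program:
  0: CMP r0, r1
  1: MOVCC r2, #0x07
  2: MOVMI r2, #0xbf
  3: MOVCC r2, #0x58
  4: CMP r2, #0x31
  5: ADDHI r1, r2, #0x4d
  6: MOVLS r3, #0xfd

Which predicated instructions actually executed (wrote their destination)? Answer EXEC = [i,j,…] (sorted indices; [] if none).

EXEC = [2,5]

0: ✓ CMP  NZCV=1010
1: · MOVCC
2: ✓ MOVMI  r2←0xbf
3: · MOVCC
4: ✓ CMP  NZCV=1010
5: ✓ ADDHI  r1←0x0c
6: · MOVLS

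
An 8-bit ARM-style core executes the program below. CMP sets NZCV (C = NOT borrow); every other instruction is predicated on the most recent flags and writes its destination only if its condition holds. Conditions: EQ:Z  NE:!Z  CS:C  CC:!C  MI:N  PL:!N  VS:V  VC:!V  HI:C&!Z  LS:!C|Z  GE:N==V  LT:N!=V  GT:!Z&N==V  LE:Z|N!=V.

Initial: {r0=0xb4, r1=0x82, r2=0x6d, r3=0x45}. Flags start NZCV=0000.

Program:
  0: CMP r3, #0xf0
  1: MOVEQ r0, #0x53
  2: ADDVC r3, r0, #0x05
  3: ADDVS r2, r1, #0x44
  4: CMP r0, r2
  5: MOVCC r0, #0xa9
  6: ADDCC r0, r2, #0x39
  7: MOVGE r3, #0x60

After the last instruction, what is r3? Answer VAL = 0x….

VAL = 0xb9

[0] flags=0000 → (cmp)
[1] flags=0000 EQ?F → skip
[2] flags=0000 VC?T → r3=0xb9
[3] flags=0000 VS?F → skip
[4] flags=0011 → (cmp)
[5] flags=0011 CC?F → skip
[6] flags=0011 CC?F → skip
[7] flags=0011 GE?F → skip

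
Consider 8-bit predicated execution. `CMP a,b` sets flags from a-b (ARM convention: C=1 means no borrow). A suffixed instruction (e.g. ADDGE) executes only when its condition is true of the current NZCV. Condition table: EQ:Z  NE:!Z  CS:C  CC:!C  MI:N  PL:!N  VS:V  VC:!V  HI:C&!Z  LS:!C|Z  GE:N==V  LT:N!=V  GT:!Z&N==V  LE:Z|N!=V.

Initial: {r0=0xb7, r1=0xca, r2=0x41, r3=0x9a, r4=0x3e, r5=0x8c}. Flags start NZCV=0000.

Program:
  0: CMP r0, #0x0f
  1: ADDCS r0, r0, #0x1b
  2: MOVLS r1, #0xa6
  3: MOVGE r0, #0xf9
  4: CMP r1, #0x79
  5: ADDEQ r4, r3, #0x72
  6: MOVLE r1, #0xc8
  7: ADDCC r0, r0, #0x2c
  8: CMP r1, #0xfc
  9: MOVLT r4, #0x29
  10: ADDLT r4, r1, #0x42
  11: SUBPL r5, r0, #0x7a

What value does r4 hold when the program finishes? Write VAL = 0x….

[0] flags=1010 → (cmp)
[1] flags=1010 CS?T → r0=0xd2
[2] flags=1010 LS?F → skip
[3] flags=1010 GE?F → skip
[4] flags=0011 → (cmp)
[5] flags=0011 EQ?F → skip
[6] flags=0011 LE?T → r1=0xc8
[7] flags=0011 CC?F → skip
[8] flags=1000 → (cmp)
[9] flags=1000 LT?T → r4=0x29
[10] flags=1000 LT?T → r4=0x0a
[11] flags=1000 PL?F → skip

VAL = 0x0a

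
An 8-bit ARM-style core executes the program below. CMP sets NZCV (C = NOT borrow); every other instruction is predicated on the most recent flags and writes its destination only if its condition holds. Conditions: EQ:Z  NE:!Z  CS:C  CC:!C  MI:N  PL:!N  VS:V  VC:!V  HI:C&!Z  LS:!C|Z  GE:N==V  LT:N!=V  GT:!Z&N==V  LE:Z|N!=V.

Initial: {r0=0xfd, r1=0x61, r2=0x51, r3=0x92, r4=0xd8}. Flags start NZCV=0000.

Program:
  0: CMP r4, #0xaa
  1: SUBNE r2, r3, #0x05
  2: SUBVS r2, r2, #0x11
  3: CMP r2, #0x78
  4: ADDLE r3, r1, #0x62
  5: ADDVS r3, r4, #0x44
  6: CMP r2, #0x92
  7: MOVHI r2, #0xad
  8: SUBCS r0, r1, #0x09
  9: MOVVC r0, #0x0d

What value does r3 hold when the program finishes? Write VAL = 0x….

0: ✓ CMP  NZCV=0010
1: ✓ SUBNE  r2←0x8d
2: · SUBVS
3: ✓ CMP  NZCV=0011
4: ✓ ADDLE  r3←0xc3
5: ✓ ADDVS  r3←0x1c
6: ✓ CMP  NZCV=1000
7: · MOVHI
8: · SUBCS
9: ✓ MOVVC  r0←0x0d

VAL = 0x1c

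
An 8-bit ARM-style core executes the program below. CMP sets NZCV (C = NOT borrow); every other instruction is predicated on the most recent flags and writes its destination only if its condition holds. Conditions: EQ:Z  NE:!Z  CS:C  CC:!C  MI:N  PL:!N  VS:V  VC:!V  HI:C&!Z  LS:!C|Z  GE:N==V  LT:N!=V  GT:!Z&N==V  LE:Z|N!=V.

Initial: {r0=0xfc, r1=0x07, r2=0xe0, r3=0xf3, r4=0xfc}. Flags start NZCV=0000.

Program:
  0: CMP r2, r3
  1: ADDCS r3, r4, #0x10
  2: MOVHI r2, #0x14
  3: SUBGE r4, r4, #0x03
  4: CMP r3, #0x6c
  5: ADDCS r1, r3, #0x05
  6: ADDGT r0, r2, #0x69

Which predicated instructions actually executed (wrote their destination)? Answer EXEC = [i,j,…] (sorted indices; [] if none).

EXEC = [5]

0: ✓ CMP  NZCV=1000
1: · ADDCS
2: · MOVHI
3: · SUBGE
4: ✓ CMP  NZCV=1010
5: ✓ ADDCS  r1←0xf8
6: · ADDGT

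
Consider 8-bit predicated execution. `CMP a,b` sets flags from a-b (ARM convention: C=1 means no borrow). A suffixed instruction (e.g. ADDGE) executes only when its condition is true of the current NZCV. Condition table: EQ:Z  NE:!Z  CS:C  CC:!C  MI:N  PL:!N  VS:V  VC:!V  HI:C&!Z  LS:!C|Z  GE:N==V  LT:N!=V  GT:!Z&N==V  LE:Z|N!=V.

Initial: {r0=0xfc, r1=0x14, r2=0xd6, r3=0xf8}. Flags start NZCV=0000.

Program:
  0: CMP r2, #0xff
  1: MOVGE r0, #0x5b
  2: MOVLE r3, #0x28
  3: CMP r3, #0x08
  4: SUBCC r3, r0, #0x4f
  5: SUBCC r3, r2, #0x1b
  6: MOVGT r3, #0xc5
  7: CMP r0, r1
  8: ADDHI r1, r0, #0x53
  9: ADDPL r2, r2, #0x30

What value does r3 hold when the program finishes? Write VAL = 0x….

[0] flags=1000 → (cmp)
[1] flags=1000 GE?F → skip
[2] flags=1000 LE?T → r3=0x28
[3] flags=0010 → (cmp)
[4] flags=0010 CC?F → skip
[5] flags=0010 CC?F → skip
[6] flags=0010 GT?T → r3=0xc5
[7] flags=1010 → (cmp)
[8] flags=1010 HI?T → r1=0x4f
[9] flags=1010 PL?F → skip

VAL = 0xc5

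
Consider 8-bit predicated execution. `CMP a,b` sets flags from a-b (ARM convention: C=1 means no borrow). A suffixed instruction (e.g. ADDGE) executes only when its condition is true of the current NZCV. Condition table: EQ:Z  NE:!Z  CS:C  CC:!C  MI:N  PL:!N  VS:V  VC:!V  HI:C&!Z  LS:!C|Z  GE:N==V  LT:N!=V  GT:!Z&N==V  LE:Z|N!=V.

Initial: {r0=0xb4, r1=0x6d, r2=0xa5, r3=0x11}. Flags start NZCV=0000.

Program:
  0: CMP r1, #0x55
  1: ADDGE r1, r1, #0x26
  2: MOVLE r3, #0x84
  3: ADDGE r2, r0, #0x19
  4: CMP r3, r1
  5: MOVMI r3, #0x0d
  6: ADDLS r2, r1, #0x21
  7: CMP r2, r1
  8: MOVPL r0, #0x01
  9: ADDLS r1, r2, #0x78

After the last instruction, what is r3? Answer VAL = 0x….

VAL = 0x11

0: ✓ CMP  NZCV=0010
1: ✓ ADDGE  r1←0x93
2: · MOVLE
3: ✓ ADDGE  r2←0xcd
4: ✓ CMP  NZCV=0000
5: · MOVMI
6: ✓ ADDLS  r2←0xb4
7: ✓ CMP  NZCV=0010
8: ✓ MOVPL  r0←0x01
9: · ADDLS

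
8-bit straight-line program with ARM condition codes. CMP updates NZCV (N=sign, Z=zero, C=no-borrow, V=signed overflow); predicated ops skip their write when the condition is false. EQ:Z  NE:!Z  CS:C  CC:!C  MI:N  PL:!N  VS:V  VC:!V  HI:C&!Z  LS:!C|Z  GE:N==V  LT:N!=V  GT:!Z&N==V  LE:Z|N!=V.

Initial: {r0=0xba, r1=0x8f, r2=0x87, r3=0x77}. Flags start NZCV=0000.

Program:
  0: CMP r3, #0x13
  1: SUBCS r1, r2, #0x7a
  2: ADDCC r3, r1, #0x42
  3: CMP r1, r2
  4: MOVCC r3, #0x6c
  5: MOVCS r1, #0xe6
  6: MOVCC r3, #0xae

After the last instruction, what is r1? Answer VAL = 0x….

VAL = 0x0d

[0] flags=0010 → (cmp)
[1] flags=0010 CS?T → r1=0x0d
[2] flags=0010 CC?F → skip
[3] flags=1001 → (cmp)
[4] flags=1001 CC?T → r3=0x6c
[5] flags=1001 CS?F → skip
[6] flags=1001 CC?T → r3=0xae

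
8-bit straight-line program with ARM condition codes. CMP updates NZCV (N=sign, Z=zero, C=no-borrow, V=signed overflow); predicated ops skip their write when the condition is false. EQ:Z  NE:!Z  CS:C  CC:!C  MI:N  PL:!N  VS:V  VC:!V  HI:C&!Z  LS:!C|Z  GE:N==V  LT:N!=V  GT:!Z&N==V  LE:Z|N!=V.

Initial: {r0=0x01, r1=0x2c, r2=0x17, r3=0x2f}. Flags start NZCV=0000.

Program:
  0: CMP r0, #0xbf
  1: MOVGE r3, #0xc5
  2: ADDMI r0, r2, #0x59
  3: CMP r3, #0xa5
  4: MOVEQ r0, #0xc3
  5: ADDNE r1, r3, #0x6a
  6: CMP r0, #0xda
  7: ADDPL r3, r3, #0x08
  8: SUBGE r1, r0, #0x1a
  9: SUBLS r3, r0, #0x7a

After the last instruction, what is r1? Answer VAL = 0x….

VAL = 0xe7

0: ✓ CMP  NZCV=0000
1: ✓ MOVGE  r3←0xc5
2: · ADDMI
3: ✓ CMP  NZCV=0010
4: · MOVEQ
5: ✓ ADDNE  r1←0x2f
6: ✓ CMP  NZCV=0000
7: ✓ ADDPL  r3←0xcd
8: ✓ SUBGE  r1←0xe7
9: ✓ SUBLS  r3←0x87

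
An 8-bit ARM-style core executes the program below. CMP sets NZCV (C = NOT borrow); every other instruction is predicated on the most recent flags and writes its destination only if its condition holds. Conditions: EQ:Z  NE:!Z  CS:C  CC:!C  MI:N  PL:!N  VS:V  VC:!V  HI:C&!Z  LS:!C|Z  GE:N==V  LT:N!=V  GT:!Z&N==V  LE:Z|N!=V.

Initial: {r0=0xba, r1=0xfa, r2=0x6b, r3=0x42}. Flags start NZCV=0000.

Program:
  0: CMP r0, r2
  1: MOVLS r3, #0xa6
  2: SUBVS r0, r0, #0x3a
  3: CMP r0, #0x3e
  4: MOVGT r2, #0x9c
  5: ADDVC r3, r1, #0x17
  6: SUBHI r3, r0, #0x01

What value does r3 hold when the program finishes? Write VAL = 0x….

VAL = 0x7f

[0] flags=0011 → (cmp)
[1] flags=0011 LS?F → skip
[2] flags=0011 VS?T → r0=0x80
[3] flags=0011 → (cmp)
[4] flags=0011 GT?F → skip
[5] flags=0011 VC?F → skip
[6] flags=0011 HI?T → r3=0x7f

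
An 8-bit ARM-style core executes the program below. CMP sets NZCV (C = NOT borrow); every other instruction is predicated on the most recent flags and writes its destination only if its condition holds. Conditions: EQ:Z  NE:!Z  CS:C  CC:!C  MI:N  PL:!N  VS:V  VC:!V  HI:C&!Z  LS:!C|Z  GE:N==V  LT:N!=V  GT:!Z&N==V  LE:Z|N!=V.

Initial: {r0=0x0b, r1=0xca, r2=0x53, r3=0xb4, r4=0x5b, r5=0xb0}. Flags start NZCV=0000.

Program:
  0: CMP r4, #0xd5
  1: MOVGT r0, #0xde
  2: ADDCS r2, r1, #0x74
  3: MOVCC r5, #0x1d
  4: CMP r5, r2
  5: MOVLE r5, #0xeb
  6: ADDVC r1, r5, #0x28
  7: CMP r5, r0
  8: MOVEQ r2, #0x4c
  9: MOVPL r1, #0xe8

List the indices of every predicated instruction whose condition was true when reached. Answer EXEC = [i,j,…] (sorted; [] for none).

0: ✓ CMP  NZCV=1001
1: ✓ MOVGT  r0←0xde
2: · ADDCS
3: ✓ MOVCC  r5←0x1d
4: ✓ CMP  NZCV=1000
5: ✓ MOVLE  r5←0xeb
6: ✓ ADDVC  r1←0x13
7: ✓ CMP  NZCV=0010
8: · MOVEQ
9: ✓ MOVPL  r1←0xe8

EXEC = [1,3,5,6,9]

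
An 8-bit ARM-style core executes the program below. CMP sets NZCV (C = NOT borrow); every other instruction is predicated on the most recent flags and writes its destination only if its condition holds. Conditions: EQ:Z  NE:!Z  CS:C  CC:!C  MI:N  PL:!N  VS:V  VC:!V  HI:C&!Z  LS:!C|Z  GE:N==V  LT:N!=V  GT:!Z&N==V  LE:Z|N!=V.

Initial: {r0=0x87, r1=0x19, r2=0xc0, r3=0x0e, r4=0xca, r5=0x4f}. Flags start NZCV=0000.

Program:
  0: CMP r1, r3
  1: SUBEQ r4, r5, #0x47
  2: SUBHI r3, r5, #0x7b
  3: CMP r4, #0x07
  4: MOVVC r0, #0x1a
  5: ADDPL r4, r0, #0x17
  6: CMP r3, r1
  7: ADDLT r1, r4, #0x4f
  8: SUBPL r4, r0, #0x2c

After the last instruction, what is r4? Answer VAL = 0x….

VAL = 0xca

[0] flags=0010 → (cmp)
[1] flags=0010 EQ?F → skip
[2] flags=0010 HI?T → r3=0xd4
[3] flags=1010 → (cmp)
[4] flags=1010 VC?T → r0=0x1a
[5] flags=1010 PL?F → skip
[6] flags=1010 → (cmp)
[7] flags=1010 LT?T → r1=0x19
[8] flags=1010 PL?F → skip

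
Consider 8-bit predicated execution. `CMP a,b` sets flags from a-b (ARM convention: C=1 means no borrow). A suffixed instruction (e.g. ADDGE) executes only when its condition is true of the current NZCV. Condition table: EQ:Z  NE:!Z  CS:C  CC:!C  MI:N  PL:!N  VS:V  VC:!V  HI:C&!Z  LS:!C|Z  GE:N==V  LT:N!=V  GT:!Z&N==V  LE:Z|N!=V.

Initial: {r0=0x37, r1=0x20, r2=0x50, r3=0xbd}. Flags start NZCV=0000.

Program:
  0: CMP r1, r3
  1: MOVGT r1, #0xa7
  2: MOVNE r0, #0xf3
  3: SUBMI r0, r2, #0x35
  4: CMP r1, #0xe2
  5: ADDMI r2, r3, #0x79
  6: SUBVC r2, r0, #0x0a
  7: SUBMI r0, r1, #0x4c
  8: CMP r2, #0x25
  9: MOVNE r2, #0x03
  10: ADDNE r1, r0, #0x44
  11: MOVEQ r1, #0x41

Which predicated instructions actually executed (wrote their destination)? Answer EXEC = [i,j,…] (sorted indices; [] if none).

EXEC = [1,2,5,6,7,9,10]

[0] flags=0000 → (cmp)
[1] flags=0000 GT?T → r1=0xa7
[2] flags=0000 NE?T → r0=0xf3
[3] flags=0000 MI?F → skip
[4] flags=1000 → (cmp)
[5] flags=1000 MI?T → r2=0x36
[6] flags=1000 VC?T → r2=0xe9
[7] flags=1000 MI?T → r0=0x5b
[8] flags=1010 → (cmp)
[9] flags=1010 NE?T → r2=0x03
[10] flags=1010 NE?T → r1=0x9f
[11] flags=1010 EQ?F → skip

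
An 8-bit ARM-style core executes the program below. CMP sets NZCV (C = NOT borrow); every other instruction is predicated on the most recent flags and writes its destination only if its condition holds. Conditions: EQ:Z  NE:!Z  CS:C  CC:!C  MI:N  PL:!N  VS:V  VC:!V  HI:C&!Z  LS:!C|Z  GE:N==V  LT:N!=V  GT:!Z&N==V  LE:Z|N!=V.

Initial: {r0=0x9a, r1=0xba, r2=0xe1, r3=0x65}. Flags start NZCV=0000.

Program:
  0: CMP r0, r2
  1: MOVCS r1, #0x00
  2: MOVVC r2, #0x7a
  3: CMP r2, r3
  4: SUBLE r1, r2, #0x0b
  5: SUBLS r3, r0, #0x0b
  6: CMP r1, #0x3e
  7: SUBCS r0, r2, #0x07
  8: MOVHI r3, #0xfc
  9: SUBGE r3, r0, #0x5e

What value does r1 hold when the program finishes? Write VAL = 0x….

VAL = 0xba

0: ✓ CMP  NZCV=1000
1: · MOVCS
2: ✓ MOVVC  r2←0x7a
3: ✓ CMP  NZCV=0010
4: · SUBLE
5: · SUBLS
6: ✓ CMP  NZCV=0011
7: ✓ SUBCS  r0←0x73
8: ✓ MOVHI  r3←0xfc
9: · SUBGE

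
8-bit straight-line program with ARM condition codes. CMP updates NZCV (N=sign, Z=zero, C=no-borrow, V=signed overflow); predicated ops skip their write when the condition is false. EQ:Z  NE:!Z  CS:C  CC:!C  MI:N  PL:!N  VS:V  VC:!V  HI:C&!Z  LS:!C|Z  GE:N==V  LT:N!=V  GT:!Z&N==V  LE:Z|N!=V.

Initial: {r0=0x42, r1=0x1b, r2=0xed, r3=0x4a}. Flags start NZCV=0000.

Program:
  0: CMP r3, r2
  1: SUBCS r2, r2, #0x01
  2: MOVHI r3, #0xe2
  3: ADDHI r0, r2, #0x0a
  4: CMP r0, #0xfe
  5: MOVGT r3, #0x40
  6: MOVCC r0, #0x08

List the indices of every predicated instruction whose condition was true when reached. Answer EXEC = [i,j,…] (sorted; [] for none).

EXEC = [5,6]

0: ✓ CMP  NZCV=0000
1: · SUBCS
2: · MOVHI
3: · ADDHI
4: ✓ CMP  NZCV=0000
5: ✓ MOVGT  r3←0x40
6: ✓ MOVCC  r0←0x08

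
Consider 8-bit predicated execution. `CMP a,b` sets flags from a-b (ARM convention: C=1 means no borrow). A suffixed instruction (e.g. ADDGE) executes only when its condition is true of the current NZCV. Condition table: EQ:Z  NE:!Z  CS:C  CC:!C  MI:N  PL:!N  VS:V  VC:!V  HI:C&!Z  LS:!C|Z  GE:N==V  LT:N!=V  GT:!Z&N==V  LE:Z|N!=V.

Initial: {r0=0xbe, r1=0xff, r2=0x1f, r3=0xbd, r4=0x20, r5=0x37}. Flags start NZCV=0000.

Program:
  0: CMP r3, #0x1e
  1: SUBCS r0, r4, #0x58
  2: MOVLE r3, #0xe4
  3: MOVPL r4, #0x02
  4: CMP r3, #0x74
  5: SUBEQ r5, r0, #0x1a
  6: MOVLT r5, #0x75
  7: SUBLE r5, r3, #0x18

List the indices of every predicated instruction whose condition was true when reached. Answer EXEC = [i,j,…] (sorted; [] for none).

EXEC = [1,2,6,7]

[0] flags=1010 → (cmp)
[1] flags=1010 CS?T → r0=0xc8
[2] flags=1010 LE?T → r3=0xe4
[3] flags=1010 PL?F → skip
[4] flags=0011 → (cmp)
[5] flags=0011 EQ?F → skip
[6] flags=0011 LT?T → r5=0x75
[7] flags=0011 LE?T → r5=0xcc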